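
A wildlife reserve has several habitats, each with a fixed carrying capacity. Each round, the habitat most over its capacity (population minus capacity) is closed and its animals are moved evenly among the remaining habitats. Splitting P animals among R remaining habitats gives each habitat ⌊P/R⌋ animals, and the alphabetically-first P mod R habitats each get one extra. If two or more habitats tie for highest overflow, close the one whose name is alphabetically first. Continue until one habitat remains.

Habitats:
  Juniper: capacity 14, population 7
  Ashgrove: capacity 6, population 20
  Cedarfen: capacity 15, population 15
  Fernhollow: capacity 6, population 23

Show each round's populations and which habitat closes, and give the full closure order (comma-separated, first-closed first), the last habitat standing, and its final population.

Round 1: Ashgrove=20 Cedarfen=15 Fernhollow=23 Juniper=7 → close Fernhollow (overflow 17)
  23÷3 = 7 each, +1 to first 2
Round 2: Ashgrove=28 Cedarfen=23 Juniper=14 → close Ashgrove (overflow 22)
  28÷2 = 14 each, +1 to first 0
Round 3: Cedarfen=37 Juniper=28 → close Cedarfen (overflow 22)
  37÷1 = 37 each, +1 to first 0

Closure order: Fernhollow, Ashgrove, Cedarfen
Last habitat: Juniper with 65 animals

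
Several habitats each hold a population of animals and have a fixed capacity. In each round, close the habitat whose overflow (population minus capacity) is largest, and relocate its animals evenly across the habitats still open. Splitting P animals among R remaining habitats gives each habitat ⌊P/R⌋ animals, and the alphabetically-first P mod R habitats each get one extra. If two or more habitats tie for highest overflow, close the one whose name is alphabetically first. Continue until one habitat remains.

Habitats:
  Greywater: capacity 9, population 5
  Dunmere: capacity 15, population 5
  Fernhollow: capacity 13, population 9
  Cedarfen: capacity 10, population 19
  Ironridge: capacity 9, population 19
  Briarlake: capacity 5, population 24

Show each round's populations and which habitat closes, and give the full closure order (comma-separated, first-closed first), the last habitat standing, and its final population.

Closure order: Briarlake, Cedarfen, Ironridge, Fernhollow, Greywater
Last habitat: Dunmere with 81 animals

Round 1: Briarlake=24 Cedarfen=19 Dunmere=5 Fernhollow=9 Greywater=5 Ironridge=19 → close Briarlake (overflow 19)
  24÷5 = 4 each, +1 to first 4
Round 2: Cedarfen=24 Dunmere=10 Fernhollow=14 Greywater=10 Ironridge=23 → close Cedarfen (overflow 14)
  24÷4 = 6 each, +1 to first 0
Round 3: Dunmere=16 Fernhollow=20 Greywater=16 Ironridge=29 → close Ironridge (overflow 20)
  29÷3 = 9 each, +1 to first 2
Round 4: Dunmere=26 Fernhollow=30 Greywater=25 → close Fernhollow (overflow 17)
  30÷2 = 15 each, +1 to first 0
Round 5: Dunmere=41 Greywater=40 → close Greywater (overflow 31)
  40÷1 = 40 each, +1 to first 0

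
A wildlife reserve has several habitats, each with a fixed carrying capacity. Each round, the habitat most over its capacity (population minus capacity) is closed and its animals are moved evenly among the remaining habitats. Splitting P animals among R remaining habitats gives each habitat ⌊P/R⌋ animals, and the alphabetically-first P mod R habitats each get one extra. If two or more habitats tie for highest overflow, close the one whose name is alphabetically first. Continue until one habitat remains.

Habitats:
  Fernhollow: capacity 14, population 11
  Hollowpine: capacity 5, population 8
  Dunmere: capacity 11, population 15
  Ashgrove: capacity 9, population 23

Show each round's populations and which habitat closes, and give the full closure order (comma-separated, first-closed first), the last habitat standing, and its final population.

Closure order: Ashgrove, Dunmere, Hollowpine
Last habitat: Fernhollow with 57 animals

Round 1: Ashgrove=23 Dunmere=15 Fernhollow=11 Hollowpine=8 → close Ashgrove (overflow 14)
  23÷3 = 7 each, +1 to first 2
Round 2: Dunmere=23 Fernhollow=19 Hollowpine=15 → close Dunmere (overflow 12)
  23÷2 = 11 each, +1 to first 1
Round 3: Fernhollow=31 Hollowpine=26 → close Hollowpine (overflow 21)
  26÷1 = 26 each, +1 to first 0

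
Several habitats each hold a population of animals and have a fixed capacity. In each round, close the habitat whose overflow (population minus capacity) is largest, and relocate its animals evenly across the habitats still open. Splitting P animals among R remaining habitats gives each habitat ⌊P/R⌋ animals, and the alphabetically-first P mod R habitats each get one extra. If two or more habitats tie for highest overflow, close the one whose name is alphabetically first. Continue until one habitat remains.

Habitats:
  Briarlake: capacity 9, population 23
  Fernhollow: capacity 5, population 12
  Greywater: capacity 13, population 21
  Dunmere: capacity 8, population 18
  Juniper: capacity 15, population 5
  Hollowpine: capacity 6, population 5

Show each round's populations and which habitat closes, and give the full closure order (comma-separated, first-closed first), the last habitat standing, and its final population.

Closure order: Briarlake, Dunmere, Greywater, Fernhollow, Hollowpine
Last habitat: Juniper with 84 animals

Round 1: Briarlake=23 Dunmere=18 Fernhollow=12 Greywater=21 Hollowpine=5 Juniper=5 → close Briarlake (overflow 14)
  23÷5 = 4 each, +1 to first 3
Round 2: Dunmere=23 Fernhollow=17 Greywater=26 Hollowpine=9 Juniper=9 → close Dunmere (overflow 15)
  23÷4 = 5 each, +1 to first 3
Round 3: Fernhollow=23 Greywater=32 Hollowpine=15 Juniper=14 → close Greywater (overflow 19)
  32÷3 = 10 each, +1 to first 2
Round 4: Fernhollow=34 Hollowpine=26 Juniper=24 → close Fernhollow (overflow 29)
  34÷2 = 17 each, +1 to first 0
Round 5: Hollowpine=43 Juniper=41 → close Hollowpine (overflow 37)
  43÷1 = 43 each, +1 to first 0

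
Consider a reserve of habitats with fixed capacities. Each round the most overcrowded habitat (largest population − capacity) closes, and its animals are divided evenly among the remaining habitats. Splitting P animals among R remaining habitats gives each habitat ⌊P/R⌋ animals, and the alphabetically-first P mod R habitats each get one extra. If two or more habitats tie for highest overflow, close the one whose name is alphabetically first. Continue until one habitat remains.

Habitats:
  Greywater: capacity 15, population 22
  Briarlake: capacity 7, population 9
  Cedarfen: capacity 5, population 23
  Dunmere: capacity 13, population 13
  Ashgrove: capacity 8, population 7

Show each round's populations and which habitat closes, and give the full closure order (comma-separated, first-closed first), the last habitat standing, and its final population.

Round 1: Ashgrove=7 Briarlake=9 Cedarfen=23 Dunmere=13 Greywater=22 → close Cedarfen (overflow 18)
  23÷4 = 5 each, +1 to first 3
Round 2: Ashgrove=13 Briarlake=15 Dunmere=19 Greywater=27 → close Greywater (overflow 12)
  27÷3 = 9 each, +1 to first 0
Round 3: Ashgrove=22 Briarlake=24 Dunmere=28 → close Briarlake (overflow 17)
  24÷2 = 12 each, +1 to first 0
Round 4: Ashgrove=34 Dunmere=40 → close Dunmere (overflow 27)
  40÷1 = 40 each, +1 to first 0

Closure order: Cedarfen, Greywater, Briarlake, Dunmere
Last habitat: Ashgrove with 74 animals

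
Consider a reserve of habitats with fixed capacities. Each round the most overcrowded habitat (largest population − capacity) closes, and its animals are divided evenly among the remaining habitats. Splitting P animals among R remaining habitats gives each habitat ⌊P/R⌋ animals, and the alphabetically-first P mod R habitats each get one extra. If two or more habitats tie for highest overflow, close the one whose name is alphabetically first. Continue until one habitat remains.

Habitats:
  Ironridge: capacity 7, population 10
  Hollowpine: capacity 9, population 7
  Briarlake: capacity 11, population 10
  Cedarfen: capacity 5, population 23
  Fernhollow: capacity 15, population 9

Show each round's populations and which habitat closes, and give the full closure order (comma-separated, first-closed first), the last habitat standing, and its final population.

Round 1: Briarlake=10 Cedarfen=23 Fernhollow=9 Hollowpine=7 Ironridge=10 → close Cedarfen (overflow 18)
  23÷4 = 5 each, +1 to first 3
Round 2: Briarlake=16 Fernhollow=15 Hollowpine=13 Ironridge=15 → close Ironridge (overflow 8)
  15÷3 = 5 each, +1 to first 0
Round 3: Briarlake=21 Fernhollow=20 Hollowpine=18 → close Briarlake (overflow 10)
  21÷2 = 10 each, +1 to first 1
Round 4: Fernhollow=31 Hollowpine=28 → close Hollowpine (overflow 19)
  28÷1 = 28 each, +1 to first 0

Closure order: Cedarfen, Ironridge, Briarlake, Hollowpine
Last habitat: Fernhollow with 59 animals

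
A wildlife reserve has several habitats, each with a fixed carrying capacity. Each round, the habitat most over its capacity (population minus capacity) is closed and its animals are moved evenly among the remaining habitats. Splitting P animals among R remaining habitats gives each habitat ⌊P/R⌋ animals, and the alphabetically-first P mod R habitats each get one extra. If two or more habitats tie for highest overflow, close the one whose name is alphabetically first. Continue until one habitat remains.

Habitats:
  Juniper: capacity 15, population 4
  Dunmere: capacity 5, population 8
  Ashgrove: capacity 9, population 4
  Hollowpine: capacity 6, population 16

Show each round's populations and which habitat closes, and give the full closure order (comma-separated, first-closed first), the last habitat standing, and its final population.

Closure order: Hollowpine, Dunmere, Ashgrove
Last habitat: Juniper with 32 animals

Round 1: Ashgrove=4 Dunmere=8 Hollowpine=16 Juniper=4 → close Hollowpine (overflow 10)
  16÷3 = 5 each, +1 to first 1
Round 2: Ashgrove=10 Dunmere=13 Juniper=9 → close Dunmere (overflow 8)
  13÷2 = 6 each, +1 to first 1
Round 3: Ashgrove=17 Juniper=15 → close Ashgrove (overflow 8)
  17÷1 = 17 each, +1 to first 0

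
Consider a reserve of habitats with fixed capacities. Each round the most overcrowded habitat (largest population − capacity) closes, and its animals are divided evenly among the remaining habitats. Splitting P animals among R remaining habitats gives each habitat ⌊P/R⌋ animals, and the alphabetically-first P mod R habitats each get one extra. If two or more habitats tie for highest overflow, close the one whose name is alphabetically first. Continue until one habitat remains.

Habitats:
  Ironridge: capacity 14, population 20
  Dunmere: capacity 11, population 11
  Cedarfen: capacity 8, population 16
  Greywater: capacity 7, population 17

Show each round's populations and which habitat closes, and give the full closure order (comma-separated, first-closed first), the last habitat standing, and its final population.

Round 1: Cedarfen=16 Dunmere=11 Greywater=17 Ironridge=20 → close Greywater (overflow 10)
  17÷3 = 5 each, +1 to first 2
Round 2: Cedarfen=22 Dunmere=17 Ironridge=25 → close Cedarfen (overflow 14)
  22÷2 = 11 each, +1 to first 0
Round 3: Dunmere=28 Ironridge=36 → close Ironridge (overflow 22)
  36÷1 = 36 each, +1 to first 0

Closure order: Greywater, Cedarfen, Ironridge
Last habitat: Dunmere with 64 animals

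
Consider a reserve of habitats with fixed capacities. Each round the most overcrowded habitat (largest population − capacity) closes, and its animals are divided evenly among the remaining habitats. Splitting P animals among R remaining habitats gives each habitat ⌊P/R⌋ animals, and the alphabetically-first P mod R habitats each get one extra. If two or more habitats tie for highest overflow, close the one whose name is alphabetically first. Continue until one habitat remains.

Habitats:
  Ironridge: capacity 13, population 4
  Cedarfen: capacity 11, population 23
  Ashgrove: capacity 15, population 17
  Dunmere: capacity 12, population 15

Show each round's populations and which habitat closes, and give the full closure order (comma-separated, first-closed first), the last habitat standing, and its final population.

Closure order: Cedarfen, Dunmere, Ashgrove
Last habitat: Ironridge with 59 animals

Round 1: Ashgrove=17 Cedarfen=23 Dunmere=15 Ironridge=4 → close Cedarfen (overflow 12)
  23÷3 = 7 each, +1 to first 2
Round 2: Ashgrove=25 Dunmere=23 Ironridge=11 → close Dunmere (overflow 11)
  23÷2 = 11 each, +1 to first 1
Round 3: Ashgrove=37 Ironridge=22 → close Ashgrove (overflow 22)
  37÷1 = 37 each, +1 to first 0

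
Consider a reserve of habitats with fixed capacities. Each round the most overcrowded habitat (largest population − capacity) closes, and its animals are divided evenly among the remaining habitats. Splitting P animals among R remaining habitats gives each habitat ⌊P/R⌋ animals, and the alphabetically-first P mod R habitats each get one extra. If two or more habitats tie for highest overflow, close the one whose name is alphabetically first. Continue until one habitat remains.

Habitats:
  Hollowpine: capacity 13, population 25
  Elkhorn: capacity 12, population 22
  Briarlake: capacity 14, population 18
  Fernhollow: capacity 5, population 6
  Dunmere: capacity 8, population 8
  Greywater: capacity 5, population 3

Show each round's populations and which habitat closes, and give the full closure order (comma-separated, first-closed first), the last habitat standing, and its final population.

Closure order: Hollowpine, Elkhorn, Briarlake, Fernhollow, Dunmere
Last habitat: Greywater with 82 animals

Round 1: Briarlake=18 Dunmere=8 Elkhorn=22 Fernhollow=6 Greywater=3 Hollowpine=25 → close Hollowpine (overflow 12)
  25÷5 = 5 each, +1 to first 0
Round 2: Briarlake=23 Dunmere=13 Elkhorn=27 Fernhollow=11 Greywater=8 → close Elkhorn (overflow 15)
  27÷4 = 6 each, +1 to first 3
Round 3: Briarlake=30 Dunmere=20 Fernhollow=18 Greywater=14 → close Briarlake (overflow 16)
  30÷3 = 10 each, +1 to first 0
Round 4: Dunmere=30 Fernhollow=28 Greywater=24 → close Fernhollow (overflow 23)
  28÷2 = 14 each, +1 to first 0
Round 5: Dunmere=44 Greywater=38 → close Dunmere (overflow 36)
  44÷1 = 44 each, +1 to first 0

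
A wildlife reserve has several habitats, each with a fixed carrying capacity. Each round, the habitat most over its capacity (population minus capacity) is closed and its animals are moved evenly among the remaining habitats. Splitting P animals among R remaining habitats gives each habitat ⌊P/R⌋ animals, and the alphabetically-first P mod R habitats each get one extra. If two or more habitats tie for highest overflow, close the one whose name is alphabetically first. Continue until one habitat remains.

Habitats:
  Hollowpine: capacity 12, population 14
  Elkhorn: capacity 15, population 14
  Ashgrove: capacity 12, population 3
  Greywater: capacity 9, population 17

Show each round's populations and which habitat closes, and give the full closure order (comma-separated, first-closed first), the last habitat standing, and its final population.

Round 1: Ashgrove=3 Elkhorn=14 Greywater=17 Hollowpine=14 → close Greywater (overflow 8)
  17÷3 = 5 each, +1 to first 2
Round 2: Ashgrove=9 Elkhorn=20 Hollowpine=19 → close Hollowpine (overflow 7)
  19÷2 = 9 each, +1 to first 1
Round 3: Ashgrove=19 Elkhorn=29 → close Elkhorn (overflow 14)
  29÷1 = 29 each, +1 to first 0

Closure order: Greywater, Hollowpine, Elkhorn
Last habitat: Ashgrove with 48 animals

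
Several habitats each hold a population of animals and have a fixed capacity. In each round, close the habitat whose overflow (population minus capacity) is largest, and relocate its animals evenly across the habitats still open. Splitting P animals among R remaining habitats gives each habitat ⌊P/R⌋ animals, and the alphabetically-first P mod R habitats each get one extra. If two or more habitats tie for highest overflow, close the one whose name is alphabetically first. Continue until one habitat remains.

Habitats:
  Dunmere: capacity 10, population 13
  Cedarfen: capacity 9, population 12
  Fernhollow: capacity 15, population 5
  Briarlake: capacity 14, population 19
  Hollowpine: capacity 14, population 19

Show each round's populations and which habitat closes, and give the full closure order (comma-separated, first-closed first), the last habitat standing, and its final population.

Closure order: Briarlake, Hollowpine, Cedarfen, Dunmere
Last habitat: Fernhollow with 68 animals

Round 1: Briarlake=19 Cedarfen=12 Dunmere=13 Fernhollow=5 Hollowpine=19 → close Briarlake (overflow 5)
  19÷4 = 4 each, +1 to first 3
Round 2: Cedarfen=17 Dunmere=18 Fernhollow=10 Hollowpine=23 → close Hollowpine (overflow 9)
  23÷3 = 7 each, +1 to first 2
Round 3: Cedarfen=25 Dunmere=26 Fernhollow=17 → close Cedarfen (overflow 16)
  25÷2 = 12 each, +1 to first 1
Round 4: Dunmere=39 Fernhollow=29 → close Dunmere (overflow 29)
  39÷1 = 39 each, +1 to first 0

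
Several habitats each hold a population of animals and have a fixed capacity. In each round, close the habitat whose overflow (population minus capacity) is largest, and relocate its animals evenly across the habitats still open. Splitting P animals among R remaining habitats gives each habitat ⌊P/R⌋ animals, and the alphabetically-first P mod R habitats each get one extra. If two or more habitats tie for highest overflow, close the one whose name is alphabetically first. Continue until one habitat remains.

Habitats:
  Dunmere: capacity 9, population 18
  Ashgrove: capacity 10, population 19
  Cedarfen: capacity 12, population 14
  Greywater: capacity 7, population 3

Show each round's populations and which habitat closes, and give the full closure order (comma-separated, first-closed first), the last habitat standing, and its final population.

Round 1: Ashgrove=19 Cedarfen=14 Dunmere=18 Greywater=3 → close Ashgrove (overflow 9)
  19÷3 = 6 each, +1 to first 1
Round 2: Cedarfen=21 Dunmere=24 Greywater=9 → close Dunmere (overflow 15)
  24÷2 = 12 each, +1 to first 0
Round 3: Cedarfen=33 Greywater=21 → close Cedarfen (overflow 21)
  33÷1 = 33 each, +1 to first 0

Closure order: Ashgrove, Dunmere, Cedarfen
Last habitat: Greywater with 54 animals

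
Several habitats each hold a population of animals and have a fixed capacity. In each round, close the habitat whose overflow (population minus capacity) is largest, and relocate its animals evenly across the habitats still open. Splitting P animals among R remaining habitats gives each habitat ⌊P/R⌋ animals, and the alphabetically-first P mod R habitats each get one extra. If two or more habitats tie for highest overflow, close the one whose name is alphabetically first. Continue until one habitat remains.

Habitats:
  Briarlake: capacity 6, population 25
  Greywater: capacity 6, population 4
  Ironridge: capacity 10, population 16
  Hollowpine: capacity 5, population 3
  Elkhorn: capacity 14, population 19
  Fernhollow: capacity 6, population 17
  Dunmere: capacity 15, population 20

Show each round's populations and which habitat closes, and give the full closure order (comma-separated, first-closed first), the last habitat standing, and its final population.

Round 1: Briarlake=25 Dunmere=20 Elkhorn=19 Fernhollow=17 Greywater=4 Hollowpine=3 Ironridge=16 → close Briarlake (overflow 19)
  25÷6 = 4 each, +1 to first 1
Round 2: Dunmere=25 Elkhorn=23 Fernhollow=21 Greywater=8 Hollowpine=7 Ironridge=20 → close Fernhollow (overflow 15)
  21÷5 = 4 each, +1 to first 1
Round 3: Dunmere=30 Elkhorn=27 Greywater=12 Hollowpine=11 Ironridge=24 → close Dunmere (overflow 15)
  30÷4 = 7 each, +1 to first 2
Round 4: Elkhorn=35 Greywater=20 Hollowpine=18 Ironridge=31 → close Elkhorn (overflow 21)
  35÷3 = 11 each, +1 to first 2
Round 5: Greywater=32 Hollowpine=30 Ironridge=42 → close Ironridge (overflow 32)
  42÷2 = 21 each, +1 to first 0
Round 6: Greywater=53 Hollowpine=51 → close Greywater (overflow 47)
  53÷1 = 53 each, +1 to first 0

Closure order: Briarlake, Fernhollow, Dunmere, Elkhorn, Ironridge, Greywater
Last habitat: Hollowpine with 104 animals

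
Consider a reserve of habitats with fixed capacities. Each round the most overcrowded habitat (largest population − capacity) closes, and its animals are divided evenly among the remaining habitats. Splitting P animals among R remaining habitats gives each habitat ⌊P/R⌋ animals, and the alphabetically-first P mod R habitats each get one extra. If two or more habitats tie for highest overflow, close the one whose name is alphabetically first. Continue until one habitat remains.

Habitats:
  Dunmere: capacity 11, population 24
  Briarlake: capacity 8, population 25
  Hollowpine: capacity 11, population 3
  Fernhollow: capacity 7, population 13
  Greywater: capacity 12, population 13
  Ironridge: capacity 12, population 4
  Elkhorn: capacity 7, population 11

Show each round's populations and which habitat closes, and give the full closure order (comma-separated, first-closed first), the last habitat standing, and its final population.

Closure order: Briarlake, Dunmere, Fernhollow, Elkhorn, Greywater, Hollowpine
Last habitat: Ironridge with 93 animals

Round 1: Briarlake=25 Dunmere=24 Elkhorn=11 Fernhollow=13 Greywater=13 Hollowpine=3 Ironridge=4 → close Briarlake (overflow 17)
  25÷6 = 4 each, +1 to first 1
Round 2: Dunmere=29 Elkhorn=15 Fernhollow=17 Greywater=17 Hollowpine=7 Ironridge=8 → close Dunmere (overflow 18)
  29÷5 = 5 each, +1 to first 4
Round 3: Elkhorn=21 Fernhollow=23 Greywater=23 Hollowpine=13 Ironridge=13 → close Fernhollow (overflow 16)
  23÷4 = 5 each, +1 to first 3
Round 4: Elkhorn=27 Greywater=29 Hollowpine=19 Ironridge=18 → close Elkhorn (overflow 20)
  27÷3 = 9 each, +1 to first 0
Round 5: Greywater=38 Hollowpine=28 Ironridge=27 → close Greywater (overflow 26)
  38÷2 = 19 each, +1 to first 0
Round 6: Hollowpine=47 Ironridge=46 → close Hollowpine (overflow 36)
  47÷1 = 47 each, +1 to first 0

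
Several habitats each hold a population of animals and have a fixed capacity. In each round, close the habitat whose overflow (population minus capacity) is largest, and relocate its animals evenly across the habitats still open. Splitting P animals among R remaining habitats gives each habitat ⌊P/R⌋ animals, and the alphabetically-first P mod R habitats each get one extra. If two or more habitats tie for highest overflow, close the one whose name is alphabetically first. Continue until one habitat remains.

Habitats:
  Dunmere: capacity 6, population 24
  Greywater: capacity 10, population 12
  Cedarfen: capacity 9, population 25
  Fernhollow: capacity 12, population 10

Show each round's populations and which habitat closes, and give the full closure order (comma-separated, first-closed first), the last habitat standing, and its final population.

Round 1: Cedarfen=25 Dunmere=24 Fernhollow=10 Greywater=12 → close Dunmere (overflow 18)
  24÷3 = 8 each, +1 to first 0
Round 2: Cedarfen=33 Fernhollow=18 Greywater=20 → close Cedarfen (overflow 24)
  33÷2 = 16 each, +1 to first 1
Round 3: Fernhollow=35 Greywater=36 → close Greywater (overflow 26)
  36÷1 = 36 each, +1 to first 0

Closure order: Dunmere, Cedarfen, Greywater
Last habitat: Fernhollow with 71 animals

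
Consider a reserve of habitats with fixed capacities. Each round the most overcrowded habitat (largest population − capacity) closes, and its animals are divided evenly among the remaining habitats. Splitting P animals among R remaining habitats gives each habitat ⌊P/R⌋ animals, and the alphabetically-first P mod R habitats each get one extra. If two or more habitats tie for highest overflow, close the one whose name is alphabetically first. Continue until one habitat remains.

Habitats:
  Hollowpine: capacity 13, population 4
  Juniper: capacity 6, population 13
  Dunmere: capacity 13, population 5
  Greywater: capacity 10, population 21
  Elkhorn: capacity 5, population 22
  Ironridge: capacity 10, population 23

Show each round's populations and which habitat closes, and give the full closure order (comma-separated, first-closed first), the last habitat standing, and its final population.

Round 1: Dunmere=5 Elkhorn=22 Greywater=21 Hollowpine=4 Ironridge=23 Juniper=13 → close Elkhorn (overflow 17)
  22÷5 = 4 each, +1 to first 2
Round 2: Dunmere=10 Greywater=26 Hollowpine=8 Ironridge=27 Juniper=17 → close Ironridge (overflow 17)
  27÷4 = 6 each, +1 to first 3
Round 3: Dunmere=17 Greywater=33 Hollowpine=15 Juniper=23 → close Greywater (overflow 23)
  33÷3 = 11 each, +1 to first 0
Round 4: Dunmere=28 Hollowpine=26 Juniper=34 → close Juniper (overflow 28)
  34÷2 = 17 each, +1 to first 0
Round 5: Dunmere=45 Hollowpine=43 → close Dunmere (overflow 32)
  45÷1 = 45 each, +1 to first 0

Closure order: Elkhorn, Ironridge, Greywater, Juniper, Dunmere
Last habitat: Hollowpine with 88 animals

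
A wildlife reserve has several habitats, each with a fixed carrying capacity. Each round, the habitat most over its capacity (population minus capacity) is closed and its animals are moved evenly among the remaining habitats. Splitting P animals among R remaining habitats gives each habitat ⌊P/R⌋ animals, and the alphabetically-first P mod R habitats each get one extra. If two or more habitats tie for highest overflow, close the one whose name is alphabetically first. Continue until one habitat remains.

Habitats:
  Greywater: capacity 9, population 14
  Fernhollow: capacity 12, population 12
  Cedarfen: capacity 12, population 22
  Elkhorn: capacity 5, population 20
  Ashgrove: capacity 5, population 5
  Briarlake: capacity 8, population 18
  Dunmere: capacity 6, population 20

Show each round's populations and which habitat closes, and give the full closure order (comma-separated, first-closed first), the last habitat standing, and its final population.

Closure order: Elkhorn, Dunmere, Briarlake, Cedarfen, Greywater, Ashgrove
Last habitat: Fernhollow with 111 animals

Round 1: Ashgrove=5 Briarlake=18 Cedarfen=22 Dunmere=20 Elkhorn=20 Fernhollow=12 Greywater=14 → close Elkhorn (overflow 15)
  20÷6 = 3 each, +1 to first 2
Round 2: Ashgrove=9 Briarlake=22 Cedarfen=25 Dunmere=23 Fernhollow=15 Greywater=17 → close Dunmere (overflow 17)
  23÷5 = 4 each, +1 to first 3
Round 3: Ashgrove=14 Briarlake=27 Cedarfen=30 Fernhollow=19 Greywater=21 → close Briarlake (overflow 19)
  27÷4 = 6 each, +1 to first 3
Round 4: Ashgrove=21 Cedarfen=37 Fernhollow=26 Greywater=27 → close Cedarfen (overflow 25)
  37÷3 = 12 each, +1 to first 1
Round 5: Ashgrove=34 Fernhollow=38 Greywater=39 → close Greywater (overflow 30)
  39÷2 = 19 each, +1 to first 1
Round 6: Ashgrove=54 Fernhollow=57 → close Ashgrove (overflow 49)
  54÷1 = 54 each, +1 to first 0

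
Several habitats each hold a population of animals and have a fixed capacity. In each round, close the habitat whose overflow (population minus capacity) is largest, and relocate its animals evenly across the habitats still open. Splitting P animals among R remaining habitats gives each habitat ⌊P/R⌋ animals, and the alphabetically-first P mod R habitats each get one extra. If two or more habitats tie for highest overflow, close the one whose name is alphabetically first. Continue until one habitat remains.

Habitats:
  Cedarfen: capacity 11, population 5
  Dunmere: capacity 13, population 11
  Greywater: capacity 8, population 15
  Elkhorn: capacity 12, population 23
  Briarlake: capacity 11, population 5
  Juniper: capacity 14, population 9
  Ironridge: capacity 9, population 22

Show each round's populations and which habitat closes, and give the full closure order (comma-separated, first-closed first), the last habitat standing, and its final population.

Round 1: Briarlake=5 Cedarfen=5 Dunmere=11 Elkhorn=23 Greywater=15 Ironridge=22 Juniper=9 → close Ironridge (overflow 13)
  22÷6 = 3 each, +1 to first 4
Round 2: Briarlake=9 Cedarfen=9 Dunmere=15 Elkhorn=27 Greywater=18 Juniper=12 → close Elkhorn (overflow 15)
  27÷5 = 5 each, +1 to first 2
Round 3: Briarlake=15 Cedarfen=15 Dunmere=20 Greywater=23 Juniper=17 → close Greywater (overflow 15)
  23÷4 = 5 each, +1 to first 3
Round 4: Briarlake=21 Cedarfen=21 Dunmere=26 Juniper=22 → close Dunmere (overflow 13)
  26÷3 = 8 each, +1 to first 2
Round 5: Briarlake=30 Cedarfen=30 Juniper=30 → close Briarlake (overflow 19)
  30÷2 = 15 each, +1 to first 0
Round 6: Cedarfen=45 Juniper=45 → close Cedarfen (overflow 34)
  45÷1 = 45 each, +1 to first 0

Closure order: Ironridge, Elkhorn, Greywater, Dunmere, Briarlake, Cedarfen
Last habitat: Juniper with 90 animals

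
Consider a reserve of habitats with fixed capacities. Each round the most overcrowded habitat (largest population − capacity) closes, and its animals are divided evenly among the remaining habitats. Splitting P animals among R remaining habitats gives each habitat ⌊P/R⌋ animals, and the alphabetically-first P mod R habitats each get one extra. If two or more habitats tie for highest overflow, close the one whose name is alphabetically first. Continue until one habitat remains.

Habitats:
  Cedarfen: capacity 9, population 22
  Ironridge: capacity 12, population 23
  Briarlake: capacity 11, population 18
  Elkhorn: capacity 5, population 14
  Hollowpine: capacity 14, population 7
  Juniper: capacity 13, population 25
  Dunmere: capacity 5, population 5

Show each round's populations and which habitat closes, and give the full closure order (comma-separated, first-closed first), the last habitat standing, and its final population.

Closure order: Cedarfen, Juniper, Elkhorn, Ironridge, Briarlake, Dunmere
Last habitat: Hollowpine with 114 animals

Round 1: Briarlake=18 Cedarfen=22 Dunmere=5 Elkhorn=14 Hollowpine=7 Ironridge=23 Juniper=25 → close Cedarfen (overflow 13)
  22÷6 = 3 each, +1 to first 4
Round 2: Briarlake=22 Dunmere=9 Elkhorn=18 Hollowpine=11 Ironridge=26 Juniper=28 → close Juniper (overflow 15)
  28÷5 = 5 each, +1 to first 3
Round 3: Briarlake=28 Dunmere=15 Elkhorn=24 Hollowpine=16 Ironridge=31 → close Elkhorn (overflow 19)
  24÷4 = 6 each, +1 to first 0
Round 4: Briarlake=34 Dunmere=21 Hollowpine=22 Ironridge=37 → close Ironridge (overflow 25)
  37÷3 = 12 each, +1 to first 1
Round 5: Briarlake=47 Dunmere=33 Hollowpine=34 → close Briarlake (overflow 36)
  47÷2 = 23 each, +1 to first 1
Round 6: Dunmere=57 Hollowpine=57 → close Dunmere (overflow 52)
  57÷1 = 57 each, +1 to first 0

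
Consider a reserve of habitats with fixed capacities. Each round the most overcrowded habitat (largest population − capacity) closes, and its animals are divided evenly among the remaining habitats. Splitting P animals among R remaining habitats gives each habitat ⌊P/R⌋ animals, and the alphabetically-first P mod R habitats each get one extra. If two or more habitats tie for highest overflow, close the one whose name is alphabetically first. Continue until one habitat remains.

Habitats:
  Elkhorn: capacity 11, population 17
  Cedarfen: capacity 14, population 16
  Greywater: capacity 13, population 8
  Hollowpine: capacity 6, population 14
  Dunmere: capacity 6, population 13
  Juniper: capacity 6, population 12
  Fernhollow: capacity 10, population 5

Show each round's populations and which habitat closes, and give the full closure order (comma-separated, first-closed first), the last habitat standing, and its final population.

Closure order: Hollowpine, Dunmere, Elkhorn, Juniper, Cedarfen, Fernhollow
Last habitat: Greywater with 85 animals

Round 1: Cedarfen=16 Dunmere=13 Elkhorn=17 Fernhollow=5 Greywater=8 Hollowpine=14 Juniper=12 → close Hollowpine (overflow 8)
  14÷6 = 2 each, +1 to first 2
Round 2: Cedarfen=19 Dunmere=16 Elkhorn=19 Fernhollow=7 Greywater=10 Juniper=14 → close Dunmere (overflow 10)
  16÷5 = 3 each, +1 to first 1
Round 3: Cedarfen=23 Elkhorn=22 Fernhollow=10 Greywater=13 Juniper=17 → close Elkhorn (overflow 11)
  22÷4 = 5 each, +1 to first 2
Round 4: Cedarfen=29 Fernhollow=16 Greywater=18 Juniper=22 → close Juniper (overflow 16)
  22÷3 = 7 each, +1 to first 1
Round 5: Cedarfen=37 Fernhollow=23 Greywater=25 → close Cedarfen (overflow 23)
  37÷2 = 18 each, +1 to first 1
Round 6: Fernhollow=42 Greywater=43 → close Fernhollow (overflow 32)
  42÷1 = 42 each, +1 to first 0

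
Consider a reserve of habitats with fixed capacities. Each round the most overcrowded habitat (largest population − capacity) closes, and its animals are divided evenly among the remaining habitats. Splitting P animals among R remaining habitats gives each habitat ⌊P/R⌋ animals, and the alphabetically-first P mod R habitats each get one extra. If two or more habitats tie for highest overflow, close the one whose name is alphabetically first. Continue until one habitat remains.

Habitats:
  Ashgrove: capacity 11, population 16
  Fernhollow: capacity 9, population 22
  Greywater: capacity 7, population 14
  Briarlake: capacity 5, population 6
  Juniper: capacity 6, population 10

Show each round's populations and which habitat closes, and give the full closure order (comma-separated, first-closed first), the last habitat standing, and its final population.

Round 1: Ashgrove=16 Briarlake=6 Fernhollow=22 Greywater=14 Juniper=10 → close Fernhollow (overflow 13)
  22÷4 = 5 each, +1 to first 2
Round 2: Ashgrove=22 Briarlake=12 Greywater=19 Juniper=15 → close Greywater (overflow 12)
  19÷3 = 6 each, +1 to first 1
Round 3: Ashgrove=29 Briarlake=18 Juniper=21 → close Ashgrove (overflow 18)
  29÷2 = 14 each, +1 to first 1
Round 4: Briarlake=33 Juniper=35 → close Juniper (overflow 29)
  35÷1 = 35 each, +1 to first 0

Closure order: Fernhollow, Greywater, Ashgrove, Juniper
Last habitat: Briarlake with 68 animals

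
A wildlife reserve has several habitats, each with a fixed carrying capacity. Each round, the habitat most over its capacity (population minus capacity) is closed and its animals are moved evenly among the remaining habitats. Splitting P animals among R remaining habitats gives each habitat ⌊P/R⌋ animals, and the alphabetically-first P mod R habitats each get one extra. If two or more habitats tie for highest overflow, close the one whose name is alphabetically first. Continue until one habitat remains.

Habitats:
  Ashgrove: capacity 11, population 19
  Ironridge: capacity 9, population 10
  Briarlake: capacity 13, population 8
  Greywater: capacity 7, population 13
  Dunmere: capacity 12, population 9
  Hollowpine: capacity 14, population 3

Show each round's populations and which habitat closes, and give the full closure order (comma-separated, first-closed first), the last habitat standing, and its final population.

Closure order: Ashgrove, Greywater, Ironridge, Dunmere, Briarlake
Last habitat: Hollowpine with 62 animals

Round 1: Ashgrove=19 Briarlake=8 Dunmere=9 Greywater=13 Hollowpine=3 Ironridge=10 → close Ashgrove (overflow 8)
  19÷5 = 3 each, +1 to first 4
Round 2: Briarlake=12 Dunmere=13 Greywater=17 Hollowpine=7 Ironridge=13 → close Greywater (overflow 10)
  17÷4 = 4 each, +1 to first 1
Round 3: Briarlake=17 Dunmere=17 Hollowpine=11 Ironridge=17 → close Ironridge (overflow 8)
  17÷3 = 5 each, +1 to first 2
Round 4: Briarlake=23 Dunmere=23 Hollowpine=16 → close Dunmere (overflow 11)
  23÷2 = 11 each, +1 to first 1
Round 5: Briarlake=35 Hollowpine=27 → close Briarlake (overflow 22)
  35÷1 = 35 each, +1 to first 0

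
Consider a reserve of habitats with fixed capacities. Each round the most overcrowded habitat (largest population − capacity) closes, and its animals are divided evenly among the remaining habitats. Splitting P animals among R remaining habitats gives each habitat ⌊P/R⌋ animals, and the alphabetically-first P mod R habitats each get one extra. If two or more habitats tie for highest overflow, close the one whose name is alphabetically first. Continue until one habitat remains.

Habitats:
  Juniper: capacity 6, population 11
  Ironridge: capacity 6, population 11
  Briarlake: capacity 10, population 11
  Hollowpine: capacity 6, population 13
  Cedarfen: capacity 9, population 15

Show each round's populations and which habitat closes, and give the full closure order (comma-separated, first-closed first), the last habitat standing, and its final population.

Closure order: Hollowpine, Cedarfen, Ironridge, Juniper
Last habitat: Briarlake with 61 animals

Round 1: Briarlake=11 Cedarfen=15 Hollowpine=13 Ironridge=11 Juniper=11 → close Hollowpine (overflow 7)
  13÷4 = 3 each, +1 to first 1
Round 2: Briarlake=15 Cedarfen=18 Ironridge=14 Juniper=14 → close Cedarfen (overflow 9)
  18÷3 = 6 each, +1 to first 0
Round 3: Briarlake=21 Ironridge=20 Juniper=20 → close Ironridge (overflow 14)
  20÷2 = 10 each, +1 to first 0
Round 4: Briarlake=31 Juniper=30 → close Juniper (overflow 24)
  30÷1 = 30 each, +1 to first 0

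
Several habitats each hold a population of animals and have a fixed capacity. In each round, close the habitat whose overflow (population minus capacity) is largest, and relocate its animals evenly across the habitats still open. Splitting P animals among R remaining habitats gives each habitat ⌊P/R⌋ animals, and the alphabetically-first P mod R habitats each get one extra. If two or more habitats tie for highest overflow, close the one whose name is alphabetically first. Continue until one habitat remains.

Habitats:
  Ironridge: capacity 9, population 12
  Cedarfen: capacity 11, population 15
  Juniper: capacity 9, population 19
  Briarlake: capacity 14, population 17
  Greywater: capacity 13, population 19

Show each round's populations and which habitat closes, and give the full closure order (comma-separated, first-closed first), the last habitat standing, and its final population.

Round 1: Briarlake=17 Cedarfen=15 Greywater=19 Ironridge=12 Juniper=19 → close Juniper (overflow 10)
  19÷4 = 4 each, +1 to first 3
Round 2: Briarlake=22 Cedarfen=20 Greywater=24 Ironridge=16 → close Greywater (overflow 11)
  24÷3 = 8 each, +1 to first 0
Round 3: Briarlake=30 Cedarfen=28 Ironridge=24 → close Cedarfen (overflow 17)
  28÷2 = 14 each, +1 to first 0
Round 4: Briarlake=44 Ironridge=38 → close Briarlake (overflow 30)
  44÷1 = 44 each, +1 to first 0

Closure order: Juniper, Greywater, Cedarfen, Briarlake
Last habitat: Ironridge with 82 animals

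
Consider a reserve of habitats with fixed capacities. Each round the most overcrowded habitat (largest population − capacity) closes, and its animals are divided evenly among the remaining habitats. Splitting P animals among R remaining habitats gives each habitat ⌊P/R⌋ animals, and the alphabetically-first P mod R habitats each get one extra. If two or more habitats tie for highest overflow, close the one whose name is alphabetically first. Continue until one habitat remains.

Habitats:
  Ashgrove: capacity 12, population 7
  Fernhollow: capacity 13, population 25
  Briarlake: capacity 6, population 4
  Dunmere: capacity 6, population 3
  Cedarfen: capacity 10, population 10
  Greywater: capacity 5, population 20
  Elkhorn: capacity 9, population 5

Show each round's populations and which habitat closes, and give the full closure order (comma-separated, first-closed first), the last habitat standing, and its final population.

Round 1: Ashgrove=7 Briarlake=4 Cedarfen=10 Dunmere=3 Elkhorn=5 Fernhollow=25 Greywater=20 → close Greywater (overflow 15)
  20÷6 = 3 each, +1 to first 2
Round 2: Ashgrove=11 Briarlake=8 Cedarfen=13 Dunmere=6 Elkhorn=8 Fernhollow=28 → close Fernhollow (overflow 15)
  28÷5 = 5 each, +1 to first 3
Round 3: Ashgrove=17 Briarlake=14 Cedarfen=19 Dunmere=11 Elkhorn=13 → close Cedarfen (overflow 9)
  19÷4 = 4 each, +1 to first 3
Round 4: Ashgrove=22 Briarlake=19 Dunmere=16 Elkhorn=17 → close Briarlake (overflow 13)
  19÷3 = 6 each, +1 to first 1
Round 5: Ashgrove=29 Dunmere=22 Elkhorn=23 → close Ashgrove (overflow 17)
  29÷2 = 14 each, +1 to first 1
Round 6: Dunmere=37 Elkhorn=37 → close Dunmere (overflow 31)
  37÷1 = 37 each, +1 to first 0

Closure order: Greywater, Fernhollow, Cedarfen, Briarlake, Ashgrove, Dunmere
Last habitat: Elkhorn with 74 animals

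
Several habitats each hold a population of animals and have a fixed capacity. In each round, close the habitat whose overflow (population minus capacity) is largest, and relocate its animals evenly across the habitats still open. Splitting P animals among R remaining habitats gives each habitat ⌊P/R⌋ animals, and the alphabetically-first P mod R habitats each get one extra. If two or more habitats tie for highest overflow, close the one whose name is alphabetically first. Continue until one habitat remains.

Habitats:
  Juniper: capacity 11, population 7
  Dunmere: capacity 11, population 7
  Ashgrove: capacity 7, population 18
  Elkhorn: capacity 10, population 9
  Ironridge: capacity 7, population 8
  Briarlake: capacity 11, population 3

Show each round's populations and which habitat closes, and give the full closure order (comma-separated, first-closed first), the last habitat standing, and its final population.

Closure order: Ashgrove, Ironridge, Elkhorn, Dunmere, Briarlake
Last habitat: Juniper with 52 animals

Round 1: Ashgrove=18 Briarlake=3 Dunmere=7 Elkhorn=9 Ironridge=8 Juniper=7 → close Ashgrove (overflow 11)
  18÷5 = 3 each, +1 to first 3
Round 2: Briarlake=7 Dunmere=11 Elkhorn=13 Ironridge=11 Juniper=10 → close Ironridge (overflow 4)
  11÷4 = 2 each, +1 to first 3
Round 3: Briarlake=10 Dunmere=14 Elkhorn=16 Juniper=12 → close Elkhorn (overflow 6)
  16÷3 = 5 each, +1 to first 1
Round 4: Briarlake=16 Dunmere=19 Juniper=17 → close Dunmere (overflow 8)
  19÷2 = 9 each, +1 to first 1
Round 5: Briarlake=26 Juniper=26 → close Briarlake (overflow 15)
  26÷1 = 26 each, +1 to first 0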